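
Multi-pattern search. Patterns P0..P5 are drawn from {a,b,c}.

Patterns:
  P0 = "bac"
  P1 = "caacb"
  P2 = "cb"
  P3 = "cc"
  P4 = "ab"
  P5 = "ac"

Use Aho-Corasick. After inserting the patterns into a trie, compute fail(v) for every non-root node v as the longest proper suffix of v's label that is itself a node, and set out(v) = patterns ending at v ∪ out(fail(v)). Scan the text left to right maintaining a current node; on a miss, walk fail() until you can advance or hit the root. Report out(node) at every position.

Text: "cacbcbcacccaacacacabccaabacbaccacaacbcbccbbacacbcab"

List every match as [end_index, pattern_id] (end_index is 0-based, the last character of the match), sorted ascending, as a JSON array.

Build:
Trie (insert patterns):
  n0 'ε': a→11 b→1 c→4
  n1 'b': a→2
  n2 'ba': c→3
  n3 'bac': ·  ←P0
  n4 'c': a→5 b→9 c→10
  n5 'ca': a→6
  n6 'caa': c→7
  n7 'caac': b→8
  n8 'caacb': ·  ←P1
  n9 'cb': ·  ←P2
  n10 'cc': ·  ←P3
  n11 'a': b→12 c→13
  n12 'ab': ·  ←P4
  n13 'ac': ·  ←P5

Failure links (BFS by depth):
  fail(1) 'b': from fail(0)=0 chase 'b': 0 ⇒ 0;  out=∅∪out(0)=∅
  fail(4) 'c': from fail(0)=0 chase 'c': 0 ⇒ 0;  out=∅∪out(0)=∅
  fail(11) 'a': from fail(0)=0 chase 'a': 0 ⇒ 0;  out=∅∪out(0)=∅
  fail(2) 'ba': from fail(1)=0 chase 'a': 0 ⇒ 11;  out=∅∪out(11)=∅
  fail(5) 'ca': from fail(4)=0 chase 'a': 0 ⇒ 11;  out=∅∪out(11)=∅
  fail(9) 'cb': from fail(4)=0 chase 'b': 0 ⇒ 1;  out={2}∪out(1)={2}
  fail(10) 'cc': from fail(4)=0 chase 'c': 0 ⇒ 4;  out={3}∪out(4)={3}
  fail(12) 'ab': from fail(11)=0 chase 'b': 0 ⇒ 1;  out={4}∪out(1)={4}
  fail(13) 'ac': from fail(11)=0 chase 'c': 0 ⇒ 4;  out={5}∪out(4)={5}
  fail(3) 'bac': from fail(2)=11 chase 'c': 11 ⇒ 13;  out={0}∪out(13)={0,5}
  fail(6) 'caa': from fail(5)=11 chase 'a': 11→0 ⇒ 11;  out=∅∪out(11)=∅
  fail(7) 'caac': from fail(6)=11 chase 'c': 11 ⇒ 13;  out=∅∪out(13)={5}
  fail(8) 'caacb': from fail(7)=13 chase 'b': 13→4 ⇒ 9;  out={1}∪out(9)={1,2}

Text stream:
i=0 'c': node 0→4
i=1 'a': node 4→5
i=2 'c': node 5→13 (via fail)  ** P5@[1:2]
i=3 'b': node 13→9 (via fail)  ** P2@[2:3]
i=4 'c': node 9→4 (via fail)
i=5 'b': node 4→9  ** P2@[4:5]
i=6 'c': node 9→4 (via fail)
i=7 'a': node 4→5
i=8 'c': node 5→13 (via fail)  ** P5@[7:8]
i=9 'c': node 13→10 (via fail)  ** P3@[8:9]
i=10 'c': node 10→10 (via fail)  ** P3@[9:10]
i=11 'a': node 10→5 (via fail)
i=12 'a': node 5→6
i=13 'c': node 6→7  ** P5@[12:13]
i=14 'a': node 7→5 (via fail)
i=15 'c': node 5→13 (via fail)  ** P5@[14:15]
i=16 'a': node 13→5 (via fail)
i=17 'c': node 5→13 (via fail)  ** P5@[16:17]
i=18 'a': node 13→5 (via fail)
i=19 'b': node 5→12 (via fail)  ** P4@[18:19]
i=20 'c': node 12→4 (via fail)
i=21 'c': node 4→10  ** P3@[20:21]
i=22 'a': node 10→5 (via fail)
i=23 'a': node 5→6
i=24 'b': node 6→12 (via fail)  ** P4@[23:24]
i=25 'a': node 12→2 (via fail)
i=26 'c': node 2→3  ** P0@[24:26],P5@[25:26]
i=27 'b': node 3→9 (via fail)  ** P2@[26:27]
i=28 'a': node 9→2 (via fail)
i=29 'c': node 2→3  ** P0@[27:29],P5@[28:29]
i=30 'c': node 3→10 (via fail)  ** P3@[29:30]
i=31 'a': node 10→5 (via fail)
i=32 'c': node 5→13 (via fail)  ** P5@[31:32]
i=33 'a': node 13→5 (via fail)
i=34 'a': node 5→6
i=35 'c': node 6→7  ** P5@[34:35]
i=36 'b': node 7→8  ** P1@[32:36],P2@[35:36]
i=37 'c': node 8→4 (via fail)
i=38 'b': node 4→9  ** P2@[37:38]
i=39 'c': node 9→4 (via fail)
i=40 'c': node 4→10  ** P3@[39:40]
i=41 'b': node 10→9 (via fail)  ** P2@[40:41]
i=42 'b': node 9→1 (via fail)
i=43 'a': node 1→2
i=44 'c': node 2→3  ** P0@[42:44],P5@[43:44]
i=45 'a': node 3→5 (via fail)
i=46 'c': node 5→13 (via fail)  ** P5@[45:46]
i=47 'b': node 13→9 (via fail)  ** P2@[46:47]
i=48 'c': node 9→4 (via fail)
i=49 'a': node 4→5
i=50 'b': node 5→12 (via fail)  ** P4@[49:50]

Matches: [[2,5],[3,2],[5,2],[8,5],[9,3],[10,3],[13,5],[15,5],[17,5],[19,4],[21,3],[24,4],[26,0],[26,5],[27,2],[29,0],[29,5],[30,3],[32,5],[35,5],[36,1],[36,2],[38,2],[40,3],[41,2],[44,0],[44,5],[46,5],[47,2],[50,4]]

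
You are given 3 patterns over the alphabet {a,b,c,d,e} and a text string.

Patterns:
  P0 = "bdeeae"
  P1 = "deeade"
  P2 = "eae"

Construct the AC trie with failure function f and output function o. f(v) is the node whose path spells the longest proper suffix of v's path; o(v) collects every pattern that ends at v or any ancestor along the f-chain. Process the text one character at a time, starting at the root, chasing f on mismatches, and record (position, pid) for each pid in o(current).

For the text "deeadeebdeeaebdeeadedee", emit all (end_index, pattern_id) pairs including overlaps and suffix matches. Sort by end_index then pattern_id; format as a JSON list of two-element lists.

Build automaton:
Trie (insert patterns):
  0='ε' goto b→1 d→7 e→13
  1='b' goto d→2
  2='bd' goto e→3
  3='bde' goto e→4
  4='bdee' goto a→5
  5='bdeea' goto e→6
  6='bdeeae' goto ·  ←P0
  7='d' goto e→8
  8='de' goto e→9
  9='dee' goto a→10
  10='deea' goto d→11
  11='deead' goto e→12
  12='deeade' goto ·  ←P1
  13='e' goto a→14
  14='ea' goto e→15
  15='eae' goto ·  ←P2

BFS fail/out derivation:
  fail(1) 'b': from fail(0)=0 chase 'b': 0 ⇒ 0;  out=∅∪out(0)=∅
  fail(7) 'd': from fail(0)=0 chase 'd': 0 ⇒ 0;  out=∅∪out(0)=∅
  fail(13) 'e': from fail(0)=0 chase 'e': 0 ⇒ 0;  out=∅∪out(0)=∅
  fail(2) 'bd': from fail(1)=0 chase 'd': 0 ⇒ 7;  out=∅∪out(7)=∅
  fail(8) 'de': from fail(7)=0 chase 'e': 0 ⇒ 13;  out=∅∪out(13)=∅
  fail(14) 'ea': from fail(13)=0 chase 'a': 0 ⇒ 0;  out=∅∪out(0)=∅
  fail(3) 'bde': from fail(2)=7 chase 'e': 7 ⇒ 8;  out=∅∪out(8)=∅
  fail(9) 'dee': from fail(8)=13 chase 'e': 13→0 ⇒ 13;  out=∅∪out(13)=∅
  fail(15) 'eae': from fail(14)=0 chase 'e': 0 ⇒ 13;  out={2}∪out(13)={2}
  fail(4) 'bdee': from fail(3)=8 chase 'e': 8 ⇒ 9;  out=∅∪out(9)=∅
  fail(10) 'deea': from fail(9)=13 chase 'a': 13 ⇒ 14;  out=∅∪out(14)=∅
  fail(5) 'bdeea': from fail(4)=9 chase 'a': 9 ⇒ 10;  out=∅∪out(10)=∅
  fail(11) 'deead': from fail(10)=14 chase 'd': 14→0 ⇒ 7;  out=∅∪out(7)=∅
  fail(6) 'bdeeae': from fail(5)=10 chase 'e': 10→14 ⇒ 15;  out={0}∪out(15)={0,2}
  fail(12) 'deeade': from fail(11)=7 chase 'e': 7 ⇒ 8;  out={1}∪out(8)={1}

Scan:
pos 0 'd': at 7
pos 1 'e': at 8
pos 2 'e': at 9
pos 3 'a': at 10
pos 4 'd': at 11
pos 5 'e': at 12  emit P1@[0:5]
pos 6 'e': at 9 ·f
pos 7 'b': at 1 ·f
pos 8 'd': at 2
pos 9 'e': at 3
pos 10 'e': at 4
pos 11 'a': at 5
pos 12 'e': at 6  emit P0@[7:12],P2@[10:12]
pos 13 'b': at 1 ·f
pos 14 'd': at 2
pos 15 'e': at 3
pos 16 'e': at 4
pos 17 'a': at 5
pos 18 'd': at 11 ·f
pos 19 'e': at 12  emit P1@[14:19]
pos 20 'd': at 7 ·f
pos 21 'e': at 8
pos 22 'e': at 9

Matches: [[5,1],[12,0],[12,2],[19,1]]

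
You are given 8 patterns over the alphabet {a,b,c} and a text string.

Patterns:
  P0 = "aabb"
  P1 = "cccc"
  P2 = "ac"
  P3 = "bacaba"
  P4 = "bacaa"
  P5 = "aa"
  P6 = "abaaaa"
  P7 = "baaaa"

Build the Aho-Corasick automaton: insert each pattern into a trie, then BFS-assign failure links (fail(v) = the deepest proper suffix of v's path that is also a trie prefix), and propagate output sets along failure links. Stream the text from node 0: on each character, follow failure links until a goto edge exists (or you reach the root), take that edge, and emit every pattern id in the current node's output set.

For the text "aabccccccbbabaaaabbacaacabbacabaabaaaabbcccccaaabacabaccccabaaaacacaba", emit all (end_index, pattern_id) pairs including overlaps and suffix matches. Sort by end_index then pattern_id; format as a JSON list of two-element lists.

Construct AC machine:
Trie (insert patterns):
  n0 'ε': a→1 b→10 c→5
  n1 'a': a→2 b→17 c→9
  n2 'aa': b→3  [P5 ends]
  n3 'aab': b→4
  n4 'aabb': ·  [P0 ends]
  n5 'c': c→6
  n6 'cc': c→7
  n7 'ccc': c→8
  n8 'cccc': ·  [P1 ends]
  n9 'ac': ·  [P2 ends]
  n10 'b': a→11
  n11 'ba': a→22 c→12
  n12 'bac': a→13
  n13 'baca': a→16 b→14
  n14 'bacab': a→15
  n15 'bacaba': ·  [P3 ends]
  n16 'bacaa': ·  [P4 ends]
  n17 'ab': a→18
  n18 'aba': a→19
  n19 'abaa': a→20
  n20 'abaaa': a→21
  n21 'abaaaa': ·  [P6 ends]
  n22 'baa': a→23
  n23 'baaa': a→24
  n24 'baaaa': ·  [P7 ends]

BFS fail/out derivation:
  n1('a'): parent n0 fail=0; on 'a' 0 → fail=0;  out ∅∪∅=∅
  n5('c'): parent n0 fail=0; on 'c' 0 → fail=0;  out ∅∪∅=∅
  n10('b'): parent n0 fail=0; on 'b' 0 → fail=0;  out ∅∪∅=∅
  n2('aa'): parent n1 fail=0; on 'a' 0 → fail=1;  out {5}∪∅={5}
  n6('cc'): parent n5 fail=0; on 'c' 0 → fail=5;  out ∅∪∅=∅
  n9('ac'): parent n1 fail=0; on 'c' 0 → fail=5;  out {2}∪∅={2}
  n11('ba'): parent n10 fail=0; on 'a' 0 → fail=1;  out ∅∪∅=∅
  n17('ab'): parent n1 fail=0; on 'b' 0 → fail=10;  out ∅∪∅=∅
  n3('aab'): parent n2 fail=1; on 'b' 1 → fail=17;  out ∅∪∅=∅
  n7('ccc'): parent n6 fail=5; on 'c' 5 → fail=6;  out ∅∪∅=∅
  n12('bac'): parent n11 fail=1; on 'c' 1 → fail=9;  out ∅∪{2}={2}
  n18('aba'): parent n17 fail=10; on 'a' 10 → fail=11;  out ∅∪∅=∅
  n22('baa'): parent n11 fail=1; on 'a' 1 → fail=2;  out ∅∪{5}={5}
  n4('aabb'): parent n3 fail=17; on 'b' 17→10→0 → fail=10;  out {0}∪∅={0}
  n8('cccc'): parent n7 fail=6; on 'c' 6 → fail=7;  out {1}∪∅={1}
  n13('baca'): parent n12 fail=9; on 'a' 9→5→0 → fail=1;  out ∅∪∅=∅
  n19('abaa'): parent n18 fail=11; on 'a' 11 → fail=22;  out ∅∪{5}={5}
  n23('baaa'): parent n22 fail=2; on 'a' 2→1 → fail=2;  out ∅∪{5}={5}
  n14('bacab'): parent n13 fail=1; on 'b' 1 → fail=17;  out ∅∪∅=∅
  n16('bacaa'): parent n13 fail=1; on 'a' 1 → fail=2;  out {4}∪{5}={4,5}
  n20('abaaa'): parent n19 fail=22; on 'a' 22 → fail=23;  out ∅∪{5}={5}
  n24('baaaa'): parent n23 fail=2; on 'a' 2→1 → fail=2;  out {7}∪{5}={5,7}
  n15('bacaba'): parent n14 fail=17; on 'a' 17 → fail=18;  out {3}∪∅={3}
  n21('abaaaa'): parent n20 fail=23; on 'a' 23 → fail=24;  out {6}∪{5,7}={5,6,7}

Scan:
pos 0 'a': at 1
pos 1 'a': at 2  emit P5@[0:1]
pos 2 'b': at 3
pos 3 'c': at 5 (via fail)
pos 4 'c': at 6
pos 5 'c': at 7
pos 6 'c': at 8  emit P1@[3:6]
pos 7 'c': at 8 (via fail)  emit P1@[4:7]
pos 8 'c': at 8 (via fail)  emit P1@[5:8]
pos 9 'b': at 10 (via fail)
pos 10 'b': at 10 (via fail)
pos 11 'a': at 11
pos 12 'b': at 17 (via fail)
pos 13 'a': at 18
pos 14 'a': at 19  emit P5@[13:14]
pos 15 'a': at 20  emit P5@[14:15]
pos 16 'a': at 21  emit P5@[15:16],P6@[11:16],P7@[12:16]
pos 17 'b': at 3 (via fail)
pos 18 'b': at 4  emit P0@[15:18]
pos 19 'a': at 11 (via fail)
pos 20 'c': at 12  emit P2@[19:20]
pos 21 'a': at 13
pos 22 'a': at 16  emit P4@[18:22],P5@[21:22]
pos 23 'c': at 9 (via fail)  emit P2@[22:23]
pos 24 'a': at 1 (via fail)
pos 25 'b': at 17
pos 26 'b': at 10 (via fail)
pos 27 'a': at 11
pos 28 'c': at 12  emit P2@[27:28]
pos 29 'a': at 13
pos 30 'b': at 14
pos 31 'a': at 15  emit P3@[26:31]
pos 32 'a': at 19 (via fail)  emit P5@[31:32]
pos 33 'b': at 3 (via fail)
pos 34 'a': at 18 (via fail)
pos 35 'a': at 19  emit P5@[34:35]
pos 36 'a': at 20  emit P5@[35:36]
pos 37 'a': at 21  emit P5@[36:37],P6@[32:37],P7@[33:37]
pos 38 'b': at 3 (via fail)
pos 39 'b': at 4  emit P0@[36:39]
pos 40 'c': at 5 (via fail)
pos 41 'c': at 6
pos 42 'c': at 7
pos 43 'c': at 8  emit P1@[40:43]
pos 44 'c': at 8 (via fail)  emit P1@[41:44]
pos 45 'a': at 1 (via fail)
pos 46 'a': at 2  emit P5@[45:46]
pos 47 'a': at 2 (via fail)  emit P5@[46:47]
pos 48 'b': at 3
pos 49 'a': at 18 (via fail)
pos 50 'c': at 12 (via fail)  emit P2@[49:50]
pos 51 'a': at 13
pos 52 'b': at 14
pos 53 'a': at 15  emit P3@[48:53]
pos 54 'c': at 12 (via fail)  emit P2@[53:54]
pos 55 'c': at 6 (via fail)
pos 56 'c': at 7
pos 57 'c': at 8  emit P1@[54:57]
pos 58 'a': at 1 (via fail)
pos 59 'b': at 17
pos 60 'a': at 18
pos 61 'a': at 19  emit P5@[60:61]
pos 62 'a': at 20  emit P5@[61:62]
pos 63 'a': at 21  emit P5@[62:63],P6@[58:63],P7@[59:63]
pos 64 'c': at 9 (via fail)  emit P2@[63:64]
pos 65 'a': at 1 (via fail)
pos 66 'c': at 9  emit P2@[65:66]
pos 67 'a': at 1 (via fail)
pos 68 'b': at 17
pos 69 'a': at 18

Result: [[1,5],[6,1],[7,1],[8,1],[14,5],[15,5],[16,5],[16,6],[16,7],[18,0],[20,2],[22,4],[22,5],[23,2],[28,2],[31,3],[32,5],[35,5],[36,5],[37,5],[37,6],[37,7],[39,0],[43,1],[44,1],[46,5],[47,5],[50,2],[53,3],[54,2],[57,1],[61,5],[62,5],[63,5],[63,6],[63,7],[64,2],[66,2]]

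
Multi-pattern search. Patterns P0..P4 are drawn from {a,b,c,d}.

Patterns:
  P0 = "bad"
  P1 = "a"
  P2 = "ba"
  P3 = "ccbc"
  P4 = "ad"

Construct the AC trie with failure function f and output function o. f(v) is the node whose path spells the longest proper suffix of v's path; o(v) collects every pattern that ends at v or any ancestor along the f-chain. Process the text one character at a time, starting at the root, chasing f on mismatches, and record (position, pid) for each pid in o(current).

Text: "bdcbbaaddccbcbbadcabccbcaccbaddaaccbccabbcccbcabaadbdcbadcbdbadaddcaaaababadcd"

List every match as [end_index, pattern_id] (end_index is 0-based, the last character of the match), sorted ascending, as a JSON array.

Build automaton:
Trie nodes:
  0='ε' goto a→4 b→1 c→5
  1='b' goto a→2
  2='ba' goto d→3  [P2 ends]
  3='bad' goto ·  [P0 ends]
  4='a' goto d→9  [P1 ends]
  5='c' goto c→6
  6='cc' goto b→7
  7='ccb' goto c→8
  8='ccbc' goto ·  [P3 ends]
  9='ad' goto ·  [P4 ends]

Failure links (BFS by depth):
  n1('b'): parent n0 fail=0; on 'b' 0 → fail=0;  out ∅∪∅=∅
  n4('a'): parent n0 fail=0; on 'a' 0 → fail=0;  out {1}∪∅={1}
  n5('c'): parent n0 fail=0; on 'c' 0 → fail=0;  out ∅∪∅=∅
  n2('ba'): parent n1 fail=0; on 'a' 0 → fail=4;  out {2}∪{1}={1,2}
  n6('cc'): parent n5 fail=0; on 'c' 0 → fail=5;  out ∅∪∅=∅
  n9('ad'): parent n4 fail=0; on 'd' 0 → fail=0;  out {4}∪∅={4}
  n3('bad'): parent n2 fail=4; on 'd' 4 → fail=9;  out {0}∪{4}={0,4}
  n7('ccb'): parent n6 fail=5; on 'b' 5→0 → fail=1;  out ∅∪∅=∅
  n8('ccbc'): parent n7 fail=1; on 'c' 1→0 → fail=5;  out {3}∪∅={3}

Run:
[0] read 'b'  n0⇒n1
[1] read 'd'  n1⇒n0 ·f
[2] read 'c'  n0⇒n5
[3] read 'b'  n5⇒n1 ·f
[4] read 'b'  n1⇒n1 ·f
[5] read 'a'  n1⇒n2  emit P1@[5:5],P2@[4:5]
[6] read 'a'  n2⇒n4 ·f  emit P1@[6:6]
[7] read 'd'  n4⇒n9  emit P4@[6:7]
[8] read 'd'  n9⇒n0 ·f
[9] read 'c'  n0⇒n5
[10] read 'c'  n5⇒n6
[11] read 'b'  n6⇒n7
[12] read 'c'  n7⇒n8  emit P3@[9:12]
[13] read 'b'  n8⇒n1 ·f
[14] read 'b'  n1⇒n1 ·f
[15] read 'a'  n1⇒n2  emit P1@[15:15],P2@[14:15]
[16] read 'd'  n2⇒n3  emit P0@[14:16],P4@[15:16]
[17] read 'c'  n3⇒n5 ·f
[18] read 'a'  n5⇒n4 ·f  emit P1@[18:18]
[19] read 'b'  n4⇒n1 ·f
[20] read 'c'  n1⇒n5 ·f
[21] read 'c'  n5⇒n6
[22] read 'b'  n6⇒n7
[23] read 'c'  n7⇒n8  emit P3@[20:23]
[24] read 'a'  n8⇒n4 ·f  emit P1@[24:24]
[25] read 'c'  n4⇒n5 ·f
[26] read 'c'  n5⇒n6
[27] read 'b'  n6⇒n7
[28] read 'a'  n7⇒n2 ·f  emit P1@[28:28],P2@[27:28]
[29] read 'd'  n2⇒n3  emit P0@[27:29],P4@[28:29]
[30] read 'd'  n3⇒n0 ·f
[31] read 'a'  n0⇒n4  emit P1@[31:31]
[32] read 'a'  n4⇒n4 ·f  emit P1@[32:32]
[33] read 'c'  n4⇒n5 ·f
[34] read 'c'  n5⇒n6
[35] read 'b'  n6⇒n7
[36] read 'c'  n7⇒n8  emit P3@[33:36]
[37] read 'c'  n8⇒n6 ·f
[38] read 'a'  n6⇒n4 ·f  emit P1@[38:38]
[39] read 'b'  n4⇒n1 ·f
[40] read 'b'  n1⇒n1 ·f
[41] read 'c'  n1⇒n5 ·f
[42] read 'c'  n5⇒n6
[43] read 'c'  n6⇒n6 ·f
[44] read 'b'  n6⇒n7
[45] read 'c'  n7⇒n8  emit P3@[42:45]
[46] read 'a'  n8⇒n4 ·f  emit P1@[46:46]
[47] read 'b'  n4⇒n1 ·f
[48] read 'a'  n1⇒n2  emit P1@[48:48],P2@[47:48]
[49] read 'a'  n2⇒n4 ·f  emit P1@[49:49]
[50] read 'd'  n4⇒n9  emit P4@[49:50]
[51] read 'b'  n9⇒n1 ·f
[52] read 'd'  n1⇒n0 ·f
[53] read 'c'  n0⇒n5
[54] read 'b'  n5⇒n1 ·f
[55] read 'a'  n1⇒n2  emit P1@[55:55],P2@[54:55]
[56] read 'd'  n2⇒n3  emit P0@[54:56],P4@[55:56]
[57] read 'c'  n3⇒n5 ·f
[58] read 'b'  n5⇒n1 ·f
[59] read 'd'  n1⇒n0 ·f
[60] read 'b'  n0⇒n1
[61] read 'a'  n1⇒n2  emit P1@[61:61],P2@[60:61]
[62] read 'd'  n2⇒n3  emit P0@[60:62],P4@[61:62]
[63] read 'a'  n3⇒n4 ·f  emit P1@[63:63]
[64] read 'd'  n4⇒n9  emit P4@[63:64]
[65] read 'd'  n9⇒n0 ·f
[66] read 'c'  n0⇒n5
[67] read 'a'  n5⇒n4 ·f  emit P1@[67:67]
[68] read 'a'  n4⇒n4 ·f  emit P1@[68:68]
[69] read 'a'  n4⇒n4 ·f  emit P1@[69:69]
[70] read 'a'  n4⇒n4 ·f  emit P1@[70:70]
[71] read 'b'  n4⇒n1 ·f
[72] read 'a'  n1⇒n2  emit P1@[72:72],P2@[71:72]
[73] read 'b'  n2⇒n1 ·f
[74] read 'a'  n1⇒n2  emit P1@[74:74],P2@[73:74]
[75] read 'd'  n2⇒n3  emit P0@[73:75],P4@[74:75]
[76] read 'c'  n3⇒n5 ·f
[77] read 'd'  n5⇒n0 ·f

Matches: [[5,1],[5,2],[6,1],[7,4],[12,3],[15,1],[15,2],[16,0],[16,4],[18,1],[23,3],[24,1],[28,1],[28,2],[29,0],[29,4],[31,1],[32,1],[36,3],[38,1],[45,3],[46,1],[48,1],[48,2],[49,1],[50,4],[55,1],[55,2],[56,0],[56,4],[61,1],[61,2],[62,0],[62,4],[63,1],[64,4],[67,1],[68,1],[69,1],[70,1],[72,1],[72,2],[74,1],[74,2],[75,0],[75,4]]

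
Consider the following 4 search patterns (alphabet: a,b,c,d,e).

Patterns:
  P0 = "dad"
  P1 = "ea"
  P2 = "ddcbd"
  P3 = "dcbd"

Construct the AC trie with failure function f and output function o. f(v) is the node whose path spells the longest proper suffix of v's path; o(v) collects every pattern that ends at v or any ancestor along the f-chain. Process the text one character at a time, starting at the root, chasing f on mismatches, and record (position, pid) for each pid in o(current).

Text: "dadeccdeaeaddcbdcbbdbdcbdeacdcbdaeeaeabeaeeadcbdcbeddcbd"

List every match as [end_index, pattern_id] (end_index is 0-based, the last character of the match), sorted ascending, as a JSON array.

Build automaton:
Trie nodes:
  n0 'ε': d→1 e→4
  n1 'd': a→2 c→10 d→6
  n2 'da': d→3
  n3 'dad': ·  [P0 ends]
  n4 'e': a→5
  n5 'ea': ·  [P1 ends]
  n6 'dd': c→7
  n7 'ddc': b→8
  n8 'ddcb': d→9
  n9 'ddcbd': ·  [P2 ends]
  n10 'dc': b→11
  n11 'dcb': d→12
  n12 'dcbd': ·  [P3 ends]

Failure links (BFS by depth):
  fail(1) 'd': from fail(0)=0 chase 'd': 0 ⇒ 0;  out=∅∪out(0)=∅
  fail(4) 'e': from fail(0)=0 chase 'e': 0 ⇒ 0;  out=∅∪out(0)=∅
  fail(2) 'da': from fail(1)=0 chase 'a': 0 ⇒ 0;  out=∅∪out(0)=∅
  fail(5) 'ea': from fail(4)=0 chase 'a': 0 ⇒ 0;  out={1}∪out(0)={1}
  fail(6) 'dd': from fail(1)=0 chase 'd': 0 ⇒ 1;  out=∅∪out(1)=∅
  fail(10) 'dc': from fail(1)=0 chase 'c': 0 ⇒ 0;  out=∅∪out(0)=∅
  fail(3) 'dad': from fail(2)=0 chase 'd': 0 ⇒ 1;  out={0}∪out(1)={0}
  fail(7) 'ddc': from fail(6)=1 chase 'c': 1 ⇒ 10;  out=∅∪out(10)=∅
  fail(11) 'dcb': from fail(10)=0 chase 'b': 0 ⇒ 0;  out=∅∪out(0)=∅
  fail(8) 'ddcb': from fail(7)=10 chase 'b': 10 ⇒ 11;  out=∅∪out(11)=∅
  fail(12) 'dcbd': from fail(11)=0 chase 'd': 0 ⇒ 1;  out={3}∪out(1)={3}
  fail(9) 'ddcbd': from fail(8)=11 chase 'd': 11 ⇒ 12;  out={2}∪out(12)={2,3}

Text stream:
i=0 'd': node 0→1
i=1 'a': node 1→2
i=2 'd': node 2→3  → match P0@[0:2]
i=3 'e': node 3→4 (fail-walked)
i=4 'c': node 4→0 (fail-walked)
i=5 'c': node 0→0
i=6 'd': node 0→1
i=7 'e': node 1→4 (fail-walked)
i=8 'a': node 4→5  → match P1@[7:8]
i=9 'e': node 5→4 (fail-walked)
i=10 'a': node 4→5  → match P1@[9:10]
i=11 'd': node 5→1 (fail-walked)
i=12 'd': node 1→6
i=13 'c': node 6→7
i=14 'b': node 7→8
i=15 'd': node 8→9  → match P2@[11:15],P3@[12:15]
i=16 'c': node 9→10 (fail-walked)
i=17 'b': node 10→11
i=18 'b': node 11→0 (fail-walked)
i=19 'd': node 0→1
i=20 'b': node 1→0 (fail-walked)
i=21 'd': node 0→1
i=22 'c': node 1→10
i=23 'b': node 10→11
i=24 'd': node 11→12  → match P3@[21:24]
i=25 'e': node 12→4 (fail-walked)
i=26 'a': node 4→5  → match P1@[25:26]
i=27 'c': node 5→0 (fail-walked)
i=28 'd': node 0→1
i=29 'c': node 1→10
i=30 'b': node 10→11
i=31 'd': node 11→12  → match P3@[28:31]
i=32 'a': node 12→2 (fail-walked)
i=33 'e': node 2→4 (fail-walked)
i=34 'e': node 4→4 (fail-walked)
i=35 'a': node 4→5  → match P1@[34:35]
i=36 'e': node 5→4 (fail-walked)
i=37 'a': node 4→5  → match P1@[36:37]
i=38 'b': node 5→0 (fail-walked)
i=39 'e': node 0→4
i=40 'a': node 4→5  → match P1@[39:40]
i=41 'e': node 5→4 (fail-walked)
i=42 'e': node 4→4 (fail-walked)
i=43 'a': node 4→5  → match P1@[42:43]
i=44 'd': node 5→1 (fail-walked)
i=45 'c': node 1→10
i=46 'b': node 10→11
i=47 'd': node 11→12  → match P3@[44:47]
i=48 'c': node 12→10 (fail-walked)
i=49 'b': node 10→11
i=50 'e': node 11→4 (fail-walked)
i=51 'd': node 4→1 (fail-walked)
i=52 'd': node 1→6
i=53 'c': node 6→7
i=54 'b': node 7→8
i=55 'd': node 8→9  → match P2@[51:55],P3@[52:55]

Result: [[2,0],[8,1],[10,1],[15,2],[15,3],[24,3],[26,1],[31,3],[35,1],[37,1],[40,1],[43,1],[47,3],[55,2],[55,3]]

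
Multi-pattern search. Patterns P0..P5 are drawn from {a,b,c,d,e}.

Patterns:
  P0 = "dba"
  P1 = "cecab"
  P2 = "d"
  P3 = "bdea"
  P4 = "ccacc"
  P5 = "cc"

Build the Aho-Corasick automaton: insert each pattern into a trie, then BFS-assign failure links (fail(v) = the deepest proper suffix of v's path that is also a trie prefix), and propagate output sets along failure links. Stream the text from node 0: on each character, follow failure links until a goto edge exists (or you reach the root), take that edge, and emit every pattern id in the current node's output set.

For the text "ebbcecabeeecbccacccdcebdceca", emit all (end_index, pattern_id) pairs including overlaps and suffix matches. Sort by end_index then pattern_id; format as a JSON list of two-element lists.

Construct AC machine:
Trie nodes:
  0='ε' goto b→9 c→4 d→1
  1='d' goto b→2  ←P2
  2='db' goto a→3
  3='dba' goto ·  ←P0
  4='c' goto c→13 e→5
  5='ce' goto c→6
  6='cec' goto a→7
  7='ceca' goto b→8
  8='cecab' goto ·  ←P1
  9='b' goto d→10
  10='bd' goto e→11
  11='bde' goto a→12
  12='bdea' goto ·  ←P3
  13='cc' goto a→14  ←P5
  14='cca' goto c→15
  15='ccac' goto c→16
  16='ccacc' goto ·  ←P4

BFS fail/out derivation:
  fail(1) 'd': from fail(0)=0 chase 'd': 0 ⇒ 0;  out={2}∪out(0)={2}
  fail(4) 'c': from fail(0)=0 chase 'c': 0 ⇒ 0;  out=∅∪out(0)=∅
  fail(9) 'b': from fail(0)=0 chase 'b': 0 ⇒ 0;  out=∅∪out(0)=∅
  fail(2) 'db': from fail(1)=0 chase 'b': 0 ⇒ 9;  out=∅∪out(9)=∅
  fail(5) 'ce': from fail(4)=0 chase 'e': 0 ⇒ 0;  out=∅∪out(0)=∅
  fail(10) 'bd': from fail(9)=0 chase 'd': 0 ⇒ 1;  out=∅∪out(1)={2}
  fail(13) 'cc': from fail(4)=0 chase 'c': 0 ⇒ 4;  out={5}∪out(4)={5}
  fail(3) 'dba': from fail(2)=9 chase 'a': 9→0 ⇒ 0;  out={0}∪out(0)={0}
  fail(6) 'cec': from fail(5)=0 chase 'c': 0 ⇒ 4;  out=∅∪out(4)=∅
  fail(11) 'bde': from fail(10)=1 chase 'e': 1→0 ⇒ 0;  out=∅∪out(0)=∅
  fail(14) 'cca': from fail(13)=4 chase 'a': 4→0 ⇒ 0;  out=∅∪out(0)=∅
  fail(7) 'ceca': from fail(6)=4 chase 'a': 4→0 ⇒ 0;  out=∅∪out(0)=∅
  fail(12) 'bdea': from fail(11)=0 chase 'a': 0 ⇒ 0;  out={3}∪out(0)={3}
  fail(15) 'ccac': from fail(14)=0 chase 'c': 0 ⇒ 4;  out=∅∪out(4)=∅
  fail(8) 'cecab': from fail(7)=0 chase 'b': 0 ⇒ 9;  out={1}∪out(9)={1}
  fail(16) 'ccacc': from fail(15)=4 chase 'c': 4 ⇒ 13;  out={4}∪out(13)={4,5}

Run:
pos 0 'e': at 0
pos 1 'b': at 9
pos 2 'b': at 9 (via fail)
pos 3 'c': at 4 (via fail)
pos 4 'e': at 5
pos 5 'c': at 6
pos 6 'a': at 7
pos 7 'b': at 8  emit P1@[3:7]
pos 8 'e': at 0 (via fail)
pos 9 'e': at 0
pos 10 'e': at 0
pos 11 'c': at 4
pos 12 'b': at 9 (via fail)
pos 13 'c': at 4 (via fail)
pos 14 'c': at 13  emit P5@[13:14]
pos 15 'a': at 14
pos 16 'c': at 15
pos 17 'c': at 16  emit P4@[13:17],P5@[16:17]
pos 18 'c': at 13 (via fail)  emit P5@[17:18]
pos 19 'd': at 1 (via fail)  emit P2@[19:19]
pos 20 'c': at 4 (via fail)
pos 21 'e': at 5
pos 22 'b': at 9 (via fail)
pos 23 'd': at 10  emit P2@[23:23]
pos 24 'c': at 4 (via fail)
pos 25 'e': at 5
pos 26 'c': at 6
pos 27 'a': at 7

Matches: [[7,1],[14,5],[17,4],[17,5],[18,5],[19,2],[23,2]]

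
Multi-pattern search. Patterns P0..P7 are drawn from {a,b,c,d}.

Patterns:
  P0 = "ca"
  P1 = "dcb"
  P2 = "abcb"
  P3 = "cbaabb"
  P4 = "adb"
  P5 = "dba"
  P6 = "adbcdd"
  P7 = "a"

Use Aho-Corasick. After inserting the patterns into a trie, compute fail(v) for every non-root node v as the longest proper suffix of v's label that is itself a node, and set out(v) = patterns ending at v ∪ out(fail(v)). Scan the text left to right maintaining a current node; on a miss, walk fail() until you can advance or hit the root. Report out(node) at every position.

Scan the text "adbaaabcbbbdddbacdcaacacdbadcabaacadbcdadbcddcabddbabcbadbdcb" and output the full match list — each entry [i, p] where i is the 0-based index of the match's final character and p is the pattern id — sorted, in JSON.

Construct AC machine:
Trie (insert patterns):
  0='ε' goto a→6 c→1 d→3
  1='c' goto a→2 b→10
  2='ca' goto ·  [P0 ends]
  3='d' goto b→17 c→4
  4='dc' goto b→5
  5='dcb' goto ·  [P1 ends]
  6='a' goto b→7 d→15  [P7 ends]
  7='ab' goto c→8
  8='abc' goto b→9
  9='abcb' goto ·  [P2 ends]
  10='cb' goto a→11
  11='cba' goto a→12
  12='cbaa' goto b→13
  13='cbaab' goto b→14
  14='cbaabb' goto ·  [P3 ends]
  15='ad' goto b→16
  16='adb' goto c→19  [P4 ends]
  17='db' goto a→18
  18='dba' goto ·  [P5 ends]
  19='adbc' goto d→20
  20='adbcd' goto d→21
  21='adbcdd' goto ·  [P6 ends]

Failure links (BFS by depth):
  fail(1) 'c': from fail(0)=0 chase 'c': 0 ⇒ 0;  out=∅∪out(0)=∅
  fail(3) 'd': from fail(0)=0 chase 'd': 0 ⇒ 0;  out=∅∪out(0)=∅
  fail(6) 'a': from fail(0)=0 chase 'a': 0 ⇒ 0;  out={7}∪out(0)={7}
  fail(2) 'ca': from fail(1)=0 chase 'a': 0 ⇒ 6;  out={0}∪out(6)={0,7}
  fail(4) 'dc': from fail(3)=0 chase 'c': 0 ⇒ 1;  out=∅∪out(1)=∅
  fail(7) 'ab': from fail(6)=0 chase 'b': 0 ⇒ 0;  out=∅∪out(0)=∅
  fail(10) 'cb': from fail(1)=0 chase 'b': 0 ⇒ 0;  out=∅∪out(0)=∅
  fail(15) 'ad': from fail(6)=0 chase 'd': 0 ⇒ 3;  out=∅∪out(3)=∅
  fail(17) 'db': from fail(3)=0 chase 'b': 0 ⇒ 0;  out=∅∪out(0)=∅
  fail(5) 'dcb': from fail(4)=1 chase 'b': 1 ⇒ 10;  out={1}∪out(10)={1}
  fail(8) 'abc': from fail(7)=0 chase 'c': 0 ⇒ 1;  out=∅∪out(1)=∅
  fail(11) 'cba': from fail(10)=0 chase 'a': 0 ⇒ 6;  out=∅∪out(6)={7}
  fail(16) 'adb': from fail(15)=3 chase 'b': 3 ⇒ 17;  out={4}∪out(17)={4}
  fail(18) 'dba': from fail(17)=0 chase 'a': 0 ⇒ 6;  out={5}∪out(6)={5,7}
  fail(9) 'abcb': from fail(8)=1 chase 'b': 1 ⇒ 10;  out={2}∪out(10)={2}
  fail(12) 'cbaa': from fail(11)=6 chase 'a': 6→0 ⇒ 6;  out=∅∪out(6)={7}
  fail(19) 'adbc': from fail(16)=17 chase 'c': 17→0 ⇒ 1;  out=∅∪out(1)=∅
  fail(13) 'cbaab': from fail(12)=6 chase 'b': 6 ⇒ 7;  out=∅∪out(7)=∅
  fail(20) 'adbcd': from fail(19)=1 chase 'd': 1→0 ⇒ 3;  out=∅∪out(3)=∅
  fail(14) 'cbaabb': from fail(13)=7 chase 'b': 7→0 ⇒ 0;  out={3}∪out(0)={3}
  fail(21) 'adbcdd': from fail(20)=3 chase 'd': 3→0 ⇒ 3;  out={6}∪out(3)={6}

Run:
[0] read 'a'  n0⇒n6  ** P7@[0:0]
[1] read 'd'  n6⇒n15
[2] read 'b'  n15⇒n16  ** P4@[0:2]
[3] read 'a'  n16⇒n18 ·f  ** P5@[1:3],P7@[3:3]
[4] read 'a'  n18⇒n6 ·f  ** P7@[4:4]
[5] read 'a'  n6⇒n6 ·f  ** P7@[5:5]
[6] read 'b'  n6⇒n7
[7] read 'c'  n7⇒n8
[8] read 'b'  n8⇒n9  ** P2@[5:8]
[9] read 'b'  n9⇒n0 ·f
[10] read 'b'  n0⇒n0
[11] read 'd'  n0⇒n3
[12] read 'd'  n3⇒n3 ·f
[13] read 'd'  n3⇒n3 ·f
[14] read 'b'  n3⇒n17
[15] read 'a'  n17⇒n18  ** P5@[13:15],P7@[15:15]
[16] read 'c'  n18⇒n1 ·f
[17] read 'd'  n1⇒n3 ·f
[18] read 'c'  n3⇒n4
[19] read 'a'  n4⇒n2 ·f  ** P0@[18:19],P7@[19:19]
[20] read 'a'  n2⇒n6 ·f  ** P7@[20:20]
[21] read 'c'  n6⇒n1 ·f
[22] read 'a'  n1⇒n2  ** P0@[21:22],P7@[22:22]
[23] read 'c'  n2⇒n1 ·f
[24] read 'd'  n1⇒n3 ·f
[25] read 'b'  n3⇒n17
[26] read 'a'  n17⇒n18  ** P5@[24:26],P7@[26:26]
[27] read 'd'  n18⇒n15 ·f
[28] read 'c'  n15⇒n4 ·f
[29] read 'a'  n4⇒n2 ·f  ** P0@[28:29],P7@[29:29]
[30] read 'b'  n2⇒n7 ·f
[31] read 'a'  n7⇒n6 ·f  ** P7@[31:31]
[32] read 'a'  n6⇒n6 ·f  ** P7@[32:32]
[33] read 'c'  n6⇒n1 ·f
[34] read 'a'  n1⇒n2  ** P0@[33:34],P7@[34:34]
[35] read 'd'  n2⇒n15 ·f
[36] read 'b'  n15⇒n16  ** P4@[34:36]
[37] read 'c'  n16⇒n19
[38] read 'd'  n19⇒n20
[39] read 'a'  n20⇒n6 ·f  ** P7@[39:39]
[40] read 'd'  n6⇒n15
[41] read 'b'  n15⇒n16  ** P4@[39:41]
[42] read 'c'  n16⇒n19
[43] read 'd'  n19⇒n20
[44] read 'd'  n20⇒n21  ** P6@[39:44]
[45] read 'c'  n21⇒n4 ·f
[46] read 'a'  n4⇒n2 ·f  ** P0@[45:46],P7@[46:46]
[47] read 'b'  n2⇒n7 ·f
[48] read 'd'  n7⇒n3 ·f
[49] read 'd'  n3⇒n3 ·f
[50] read 'b'  n3⇒n17
[51] read 'a'  n17⇒n18  ** P5@[49:51],P7@[51:51]
[52] read 'b'  n18⇒n7 ·f
[53] read 'c'  n7⇒n8
[54] read 'b'  n8⇒n9  ** P2@[51:54]
[55] read 'a'  n9⇒n11 ·f  ** P7@[55:55]
[56] read 'd'  n11⇒n15 ·f
[57] read 'b'  n15⇒n16  ** P4@[55:57]
[58] read 'd'  n16⇒n3 ·f
[59] read 'c'  n3⇒n4
[60] read 'b'  n4⇒n5  ** P1@[58:60]

Result: [[0,7],[2,4],[3,5],[3,7],[4,7],[5,7],[8,2],[15,5],[15,7],[19,0],[19,7],[20,7],[22,0],[22,7],[26,5],[26,7],[29,0],[29,7],[31,7],[32,7],[34,0],[34,7],[36,4],[39,7],[41,4],[44,6],[46,0],[46,7],[51,5],[51,7],[54,2],[55,7],[57,4],[60,1]]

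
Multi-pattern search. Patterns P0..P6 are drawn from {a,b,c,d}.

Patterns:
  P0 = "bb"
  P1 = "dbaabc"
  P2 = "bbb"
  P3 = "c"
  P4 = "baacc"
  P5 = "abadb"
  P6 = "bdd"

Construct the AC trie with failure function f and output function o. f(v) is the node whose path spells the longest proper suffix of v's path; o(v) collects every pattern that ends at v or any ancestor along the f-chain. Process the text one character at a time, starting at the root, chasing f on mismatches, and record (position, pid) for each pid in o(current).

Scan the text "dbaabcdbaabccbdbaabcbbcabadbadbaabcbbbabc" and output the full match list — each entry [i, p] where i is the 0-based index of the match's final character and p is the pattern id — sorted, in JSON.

Construct AC machine:
Trie (insert patterns):
  n0 'ε': a→15 b→1 c→10 d→3
  n1 'b': a→11 b→2 d→20
  n2 'bb': b→9  ←P0
  n3 'd': b→4
  n4 'db': a→5
  n5 'dba': a→6
  n6 'dbaa': b→7
  n7 'dbaab': c→8
  n8 'dbaabc': ·  ←P1
  n9 'bbb': ·  ←P2
  n10 'c': ·  ←P3
  n11 'ba': a→12
  n12 'baa': c→13
  n13 'baac': c→14
  n14 'baacc': ·  ←P4
  n15 'a': b→16
  n16 'ab': a→17
  n17 'aba': d→18
  n18 'abad': b→19
  n19 'abadb': ·  ←P5
  n20 'bd': d→21
  n21 'bdd': ·  ←P6

Failure links (BFS by depth):
  fail(1) 'b': from fail(0)=0 chase 'b': 0 ⇒ 0;  out=∅∪out(0)=∅
  fail(3) 'd': from fail(0)=0 chase 'd': 0 ⇒ 0;  out=∅∪out(0)=∅
  fail(10) 'c': from fail(0)=0 chase 'c': 0 ⇒ 0;  out={3}∪out(0)={3}
  fail(15) 'a': from fail(0)=0 chase 'a': 0 ⇒ 0;  out=∅∪out(0)=∅
  fail(2) 'bb': from fail(1)=0 chase 'b': 0 ⇒ 1;  out={0}∪out(1)={0}
  fail(4) 'db': from fail(3)=0 chase 'b': 0 ⇒ 1;  out=∅∪out(1)=∅
  fail(11) 'ba': from fail(1)=0 chase 'a': 0 ⇒ 15;  out=∅∪out(15)=∅
  fail(16) 'ab': from fail(15)=0 chase 'b': 0 ⇒ 1;  out=∅∪out(1)=∅
  fail(20) 'bd': from fail(1)=0 chase 'd': 0 ⇒ 3;  out=∅∪out(3)=∅
  fail(5) 'dba': from fail(4)=1 chase 'a': 1 ⇒ 11;  out=∅∪out(11)=∅
  fail(9) 'bbb': from fail(2)=1 chase 'b': 1 ⇒ 2;  out={2}∪out(2)={0,2}
  fail(12) 'baa': from fail(11)=15 chase 'a': 15→0 ⇒ 15;  out=∅∪out(15)=∅
  fail(17) 'aba': from fail(16)=1 chase 'a': 1 ⇒ 11;  out=∅∪out(11)=∅
  fail(21) 'bdd': from fail(20)=3 chase 'd': 3→0 ⇒ 3;  out={6}∪out(3)={6}
  fail(6) 'dbaa': from fail(5)=11 chase 'a': 11 ⇒ 12;  out=∅∪out(12)=∅
  fail(13) 'baac': from fail(12)=15 chase 'c': 15→0 ⇒ 10;  out=∅∪out(10)={3}
  fail(18) 'abad': from fail(17)=11 chase 'd': 11→15→0 ⇒ 3;  out=∅∪out(3)=∅
  fail(7) 'dbaab': from fail(6)=12 chase 'b': 12→15 ⇒ 16;  out=∅∪out(16)=∅
  fail(14) 'baacc': from fail(13)=10 chase 'c': 10→0 ⇒ 10;  out={4}∪out(10)={3,4}
  fail(19) 'abadb': from fail(18)=3 chase 'b': 3 ⇒ 4;  out={5}∪out(4)={5}
  fail(8) 'dbaabc': from fail(7)=16 chase 'c': 16→1→0 ⇒ 10;  out={1}∪out(10)={1,3}

Scan:
pos 0 'd': at 3
pos 1 'b': at 4
pos 2 'a': at 5
pos 3 'a': at 6
pos 4 'b': at 7
pos 5 'c': at 8  → match P1@[0:5],P3@[5:5]
pos 6 'd': at 3 ·f
pos 7 'b': at 4
pos 8 'a': at 5
pos 9 'a': at 6
pos 10 'b': at 7
pos 11 'c': at 8  → match P1@[6:11],P3@[11:11]
pos 12 'c': at 10 ·f  → match P3@[12:12]
pos 13 'b': at 1 ·f
pos 14 'd': at 20
pos 15 'b': at 4 ·f
pos 16 'a': at 5
pos 17 'a': at 6
pos 18 'b': at 7
pos 19 'c': at 8  → match P1@[14:19],P3@[19:19]
pos 20 'b': at 1 ·f
pos 21 'b': at 2  → match P0@[20:21]
pos 22 'c': at 10 ·f  → match P3@[22:22]
pos 23 'a': at 15 ·f
pos 24 'b': at 16
pos 25 'a': at 17
pos 26 'd': at 18
pos 27 'b': at 19  → match P5@[23:27]
pos 28 'a': at 5 ·f
pos 29 'd': at 3 ·f
pos 30 'b': at 4
pos 31 'a': at 5
pos 32 'a': at 6
pos 33 'b': at 7
pos 34 'c': at 8  → match P1@[29:34],P3@[34:34]
pos 35 'b': at 1 ·f
pos 36 'b': at 2  → match P0@[35:36]
pos 37 'b': at 9  → match P0@[36:37],P2@[35:37]
pos 38 'a': at 11 ·f
pos 39 'b': at 16 ·f
pos 40 'c': at 10 ·f  → match P3@[40:40]

All matches (sorted): [[5,1],[5,3],[11,1],[11,3],[12,3],[19,1],[19,3],[21,0],[22,3],[27,5],[34,1],[34,3],[36,0],[37,0],[37,2],[40,3]]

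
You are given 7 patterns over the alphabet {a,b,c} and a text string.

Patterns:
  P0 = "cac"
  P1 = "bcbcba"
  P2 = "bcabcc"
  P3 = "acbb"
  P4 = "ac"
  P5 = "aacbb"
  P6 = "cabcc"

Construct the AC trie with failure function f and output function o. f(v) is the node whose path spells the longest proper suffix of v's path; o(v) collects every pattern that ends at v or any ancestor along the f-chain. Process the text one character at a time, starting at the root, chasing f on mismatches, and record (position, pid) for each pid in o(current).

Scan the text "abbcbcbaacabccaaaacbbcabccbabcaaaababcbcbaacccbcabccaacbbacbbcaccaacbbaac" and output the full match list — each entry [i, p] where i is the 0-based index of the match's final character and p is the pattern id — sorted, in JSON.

Build:
Trie nodes:
  0='ε' goto a→14 b→4 c→1
  1='c' goto a→2
  2='ca' goto b→22 c→3
  3='cac' goto ·  ←P0
  4='b' goto c→5
  5='bc' goto a→10 b→6
  6='bcb' goto c→7
  7='bcbc' goto b→8
  8='bcbcb' goto a→9
  9='bcbcba' goto ·  ←P1
  10='bca' goto b→11
  11='bcab' goto c→12
  12='bcabc' goto c→13
  13='bcabcc' goto ·  ←P2
  14='a' goto a→18 c→15
  15='ac' goto b→16  ←P4
  16='acb' goto b→17
  17='acbb' goto ·  ←P3
  18='aa' goto c→19
  19='aac' goto b→20
  20='aacb' goto b→21
  21='aacbb' goto ·  ←P5
  22='cab' goto c→23
  23='cabc' goto c→24
  24='cabcc' goto ·  ←P6

Failure links (BFS by depth):
  n1('c'): parent n0 fail=0; on 'c' 0 → fail=0;  out ∅∪∅=∅
  n4('b'): parent n0 fail=0; on 'b' 0 → fail=0;  out ∅∪∅=∅
  n14('a'): parent n0 fail=0; on 'a' 0 → fail=0;  out ∅∪∅=∅
  n2('ca'): parent n1 fail=0; on 'a' 0 → fail=14;  out ∅∪∅=∅
  n5('bc'): parent n4 fail=0; on 'c' 0 → fail=1;  out ∅∪∅=∅
  n15('ac'): parent n14 fail=0; on 'c' 0 → fail=1;  out {4}∪∅={4}
  n18('aa'): parent n14 fail=0; on 'a' 0 → fail=14;  out ∅∪∅=∅
  n3('cac'): parent n2 fail=14; on 'c' 14 → fail=15;  out {0}∪{4}={0,4}
  n6('bcb'): parent n5 fail=1; on 'b' 1→0 → fail=4;  out ∅∪∅=∅
  n10('bca'): parent n5 fail=1; on 'a' 1 → fail=2;  out ∅∪∅=∅
  n16('acb'): parent n15 fail=1; on 'b' 1→0 → fail=4;  out ∅∪∅=∅
  n19('aac'): parent n18 fail=14; on 'c' 14 → fail=15;  out ∅∪{4}={4}
  n22('cab'): parent n2 fail=14; on 'b' 14→0 → fail=4;  out ∅∪∅=∅
  n7('bcbc'): parent n6 fail=4; on 'c' 4 → fail=5;  out ∅∪∅=∅
  n11('bcab'): parent n10 fail=2; on 'b' 2 → fail=22;  out ∅∪∅=∅
  n17('acbb'): parent n16 fail=4; on 'b' 4→0 → fail=4;  out {3}∪∅={3}
  n20('aacb'): parent n19 fail=15; on 'b' 15 → fail=16;  out ∅∪∅=∅
  n23('cabc'): parent n22 fail=4; on 'c' 4 → fail=5;  out ∅∪∅=∅
  n8('bcbcb'): parent n7 fail=5; on 'b' 5 → fail=6;  out ∅∪∅=∅
  n12('bcabc'): parent n11 fail=22; on 'c' 22 → fail=23;  out ∅∪∅=∅
  n21('aacbb'): parent n20 fail=16; on 'b' 16 → fail=17;  out {5}∪{3}={3,5}
  n24('cabcc'): parent n23 fail=5; on 'c' 5→1→0 → fail=1;  out {6}∪∅={6}
  n9('bcbcba'): parent n8 fail=6; on 'a' 6→4→0 → fail=14;  out {1}∪∅={1}
  n13('bcabcc'): parent n12 fail=23; on 'c' 23 → fail=24;  out {2}∪{6}={2,6}

Run:
i=0 'a': node 0→14
i=1 'b': node 14→4 ·f
i=2 'b': node 4→4 ·f
i=3 'c': node 4→5
i=4 'b': node 5→6
i=5 'c': node 6→7
i=6 'b': node 7→8
i=7 'a': node 8→9  → match P1@[2:7]
i=8 'a': node 9→18 ·f
i=9 'c': node 18→19  → match P4@[8:9]
i=10 'a': node 19→2 ·f
i=11 'b': node 2→22
i=12 'c': node 22→23
i=13 'c': node 23→24  → match P6@[9:13]
i=14 'a': node 24→2 ·f
i=15 'a': node 2→18 ·f
i=16 'a': node 18→18 ·f
i=17 'a': node 18→18 ·f
i=18 'c': node 18→19  → match P4@[17:18]
i=19 'b': node 19→20
i=20 'b': node 20→21  → match P3@[17:20],P5@[16:20]
i=21 'c': node 21→5 ·f
i=22 'a': node 5→10
i=23 'b': node 10→11
i=24 'c': node 11→12
i=25 'c': node 12→13  → match P2@[20:25],P6@[21:25]
i=26 'b': node 13→4 ·f
i=27 'a': node 4→14 ·f
i=28 'b': node 14→4 ·f
i=29 'c': node 4→5
i=30 'a': node 5→10
i=31 'a': node 10→18 ·f
i=32 'a': node 18→18 ·f
i=33 'a': node 18→18 ·f
i=34 'b': node 18→4 ·f
i=35 'a': node 4→14 ·f
i=36 'b': node 14→4 ·f
i=37 'c': node 4→5
i=38 'b': node 5→6
i=39 'c': node 6→7
i=40 'b': node 7→8
i=41 'a': node 8→9  → match P1@[36:41]
i=42 'a': node 9→18 ·f
i=43 'c': node 18→19  → match P4@[42:43]
i=44 'c': node 19→1 ·f
i=45 'c': node 1→1 ·f
i=46 'b': node 1→4 ·f
i=47 'c': node 4→5
i=48 'a': node 5→10
i=49 'b': node 10→11
i=50 'c': node 11→12
i=51 'c': node 12→13  → match P2@[46:51],P6@[47:51]
i=52 'a': node 13→2 ·f
i=53 'a': node 2→18 ·f
i=54 'c': node 18→19  → match P4@[53:54]
i=55 'b': node 19→20
i=56 'b': node 20→21  → match P3@[53:56],P5@[52:56]
i=57 'a': node 21→14 ·f
i=58 'c': node 14→15  → match P4@[57:58]
i=59 'b': node 15→16
i=60 'b': node 16→17  → match P3@[57:60]
i=61 'c': node 17→5 ·f
i=62 'a': node 5→10
i=63 'c': node 10→3 ·f  → match P0@[61:63],P4@[62:63]
i=64 'c': node 3→1 ·f
i=65 'a': node 1→2
i=66 'a': node 2→18 ·f
i=67 'c': node 18→19  → match P4@[66:67]
i=68 'b': node 19→20
i=69 'b': node 20→21  → match P3@[66:69],P5@[65:69]
i=70 'a': node 21→14 ·f
i=71 'a': node 14→18
i=72 'c': node 18→19  → match P4@[71:72]

Matches: [[7,1],[9,4],[13,6],[18,4],[20,3],[20,5],[25,2],[25,6],[41,1],[43,4],[51,2],[51,6],[54,4],[56,3],[56,5],[58,4],[60,3],[63,0],[63,4],[67,4],[69,3],[69,5],[72,4]]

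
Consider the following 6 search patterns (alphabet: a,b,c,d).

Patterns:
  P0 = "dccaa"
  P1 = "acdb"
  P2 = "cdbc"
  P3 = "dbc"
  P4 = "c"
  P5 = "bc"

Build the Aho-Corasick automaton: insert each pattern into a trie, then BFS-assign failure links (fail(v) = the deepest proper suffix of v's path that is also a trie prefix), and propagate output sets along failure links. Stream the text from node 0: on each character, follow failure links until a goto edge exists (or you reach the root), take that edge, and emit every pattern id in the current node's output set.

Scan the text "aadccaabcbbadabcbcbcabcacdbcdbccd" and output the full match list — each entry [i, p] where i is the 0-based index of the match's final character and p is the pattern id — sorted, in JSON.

Construct AC machine:
Trie nodes:
  n0 'ε': a→6 b→16 c→10 d→1
  n1 'd': b→14 c→2
  n2 'dc': c→3
  n3 'dcc': a→4
  n4 'dcca': a→5
  n5 'dccaa': ·  [P0 ends]
  n6 'a': c→7
  n7 'ac': d→8
  n8 'acd': b→9
  n9 'acdb': ·  [P1 ends]
  n10 'c': d→11  [P4 ends]
  n11 'cd': b→12
  n12 'cdb': c→13
  n13 'cdbc': ·  [P2 ends]
  n14 'db': c→15
  n15 'dbc': ·  [P3 ends]
  n16 'b': c→17
  n17 'bc': ·  [P5 ends]

Failure links (BFS by depth):
  fail(1) 'd': from fail(0)=0 chase 'd': 0 ⇒ 0;  out=∅∪out(0)=∅
  fail(6) 'a': from fail(0)=0 chase 'a': 0 ⇒ 0;  out=∅∪out(0)=∅
  fail(10) 'c': from fail(0)=0 chase 'c': 0 ⇒ 0;  out={4}∪out(0)={4}
  fail(16) 'b': from fail(0)=0 chase 'b': 0 ⇒ 0;  out=∅∪out(0)=∅
  fail(2) 'dc': from fail(1)=0 chase 'c': 0 ⇒ 10;  out=∅∪out(10)={4}
  fail(7) 'ac': from fail(6)=0 chase 'c': 0 ⇒ 10;  out=∅∪out(10)={4}
  fail(11) 'cd': from fail(10)=0 chase 'd': 0 ⇒ 1;  out=∅∪out(1)=∅
  fail(14) 'db': from fail(1)=0 chase 'b': 0 ⇒ 16;  out=∅∪out(16)=∅
  fail(17) 'bc': from fail(16)=0 chase 'c': 0 ⇒ 10;  out={5}∪out(10)={4,5}
  fail(3) 'dcc': from fail(2)=10 chase 'c': 10→0 ⇒ 10;  out=∅∪out(10)={4}
  fail(8) 'acd': from fail(7)=10 chase 'd': 10 ⇒ 11;  out=∅∪out(11)=∅
  fail(12) 'cdb': from fail(11)=1 chase 'b': 1 ⇒ 14;  out=∅∪out(14)=∅
  fail(15) 'dbc': from fail(14)=16 chase 'c': 16 ⇒ 17;  out={3}∪out(17)={3,4,5}
  fail(4) 'dcca': from fail(3)=10 chase 'a': 10→0 ⇒ 6;  out=∅∪out(6)=∅
  fail(9) 'acdb': from fail(8)=11 chase 'b': 11 ⇒ 12;  out={1}∪out(12)={1}
  fail(13) 'cdbc': from fail(12)=14 chase 'c': 14 ⇒ 15;  out={2}∪out(15)={2,3,4,5}
  fail(5) 'dccaa': from fail(4)=6 chase 'a': 6→0 ⇒ 6;  out={0}∪out(6)={0}

Run:
i=0 'a': node 0→6
i=1 'a': node 6→6 (fail-walked)
i=2 'd': node 6→1 (fail-walked)
i=3 'c': node 1→2  → match P4@[3:3]
i=4 'c': node 2→3  → match P4@[4:4]
i=5 'a': node 3→4
i=6 'a': node 4→5  → match P0@[2:6]
i=7 'b': node 5→16 (fail-walked)
i=8 'c': node 16→17  → match P4@[8:8],P5@[7:8]
i=9 'b': node 17→16 (fail-walked)
i=10 'b': node 16→16 (fail-walked)
i=11 'a': node 16→6 (fail-walked)
i=12 'd': node 6→1 (fail-walked)
i=13 'a': node 1→6 (fail-walked)
i=14 'b': node 6→16 (fail-walked)
i=15 'c': node 16→17  → match P4@[15:15],P5@[14:15]
i=16 'b': node 17→16 (fail-walked)
i=17 'c': node 16→17  → match P4@[17:17],P5@[16:17]
i=18 'b': node 17→16 (fail-walked)
i=19 'c': node 16→17  → match P4@[19:19],P5@[18:19]
i=20 'a': node 17→6 (fail-walked)
i=21 'b': node 6→16 (fail-walked)
i=22 'c': node 16→17  → match P4@[22:22],P5@[21:22]
i=23 'a': node 17→6 (fail-walked)
i=24 'c': node 6→7  → match P4@[24:24]
i=25 'd': node 7→8
i=26 'b': node 8→9  → match P1@[23:26]
i=27 'c': node 9→13 (fail-walked)  → match P2@[24:27],P3@[25:27],P4@[27:27],P5@[26:27]
i=28 'd': node 13→11 (fail-walked)
i=29 'b': node 11→12
i=30 'c': node 12→13  → match P2@[27:30],P3@[28:30],P4@[30:30],P5@[29:30]
i=31 'c': node 13→10 (fail-walked)  → match P4@[31:31]
i=32 'd': node 10→11

Result: [[3,4],[4,4],[6,0],[8,4],[8,5],[15,4],[15,5],[17,4],[17,5],[19,4],[19,5],[22,4],[22,5],[24,4],[26,1],[27,2],[27,3],[27,4],[27,5],[30,2],[30,3],[30,4],[30,5],[31,4]]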